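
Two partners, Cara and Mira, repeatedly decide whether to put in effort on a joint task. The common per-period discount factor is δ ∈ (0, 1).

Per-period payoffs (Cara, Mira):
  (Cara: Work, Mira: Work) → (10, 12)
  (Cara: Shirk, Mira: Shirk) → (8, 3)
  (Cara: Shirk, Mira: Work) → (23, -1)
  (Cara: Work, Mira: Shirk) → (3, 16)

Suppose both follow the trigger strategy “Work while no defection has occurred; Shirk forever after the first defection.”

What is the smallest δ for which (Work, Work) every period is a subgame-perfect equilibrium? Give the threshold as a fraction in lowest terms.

For Cara: deviation gain 23−10 = 13, per-period punishment loss 10−8 = 2. IC gives δ ≥ 13/15.
For Mira: gain 4, loss 9 per period, so δ ≥ 4/13.
The tighter constraint is Cara's, so cooperation needs δ ≥ 13/15.

13/15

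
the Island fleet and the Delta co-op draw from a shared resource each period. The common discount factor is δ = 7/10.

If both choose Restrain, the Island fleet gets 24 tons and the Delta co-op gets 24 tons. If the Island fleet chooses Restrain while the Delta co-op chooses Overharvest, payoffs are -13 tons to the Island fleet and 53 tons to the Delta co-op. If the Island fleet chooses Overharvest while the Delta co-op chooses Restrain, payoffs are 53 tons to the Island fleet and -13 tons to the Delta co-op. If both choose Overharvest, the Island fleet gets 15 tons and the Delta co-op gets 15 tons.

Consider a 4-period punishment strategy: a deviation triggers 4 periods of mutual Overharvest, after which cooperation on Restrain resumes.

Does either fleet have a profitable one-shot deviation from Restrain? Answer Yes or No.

Yes

IC: δ+…+δ^4 ≥ (53−24)/(24−15) = 29/9.
At δ = 7/10: partial sum = 1.7731 < 3.2222. Cooperation not sustainable.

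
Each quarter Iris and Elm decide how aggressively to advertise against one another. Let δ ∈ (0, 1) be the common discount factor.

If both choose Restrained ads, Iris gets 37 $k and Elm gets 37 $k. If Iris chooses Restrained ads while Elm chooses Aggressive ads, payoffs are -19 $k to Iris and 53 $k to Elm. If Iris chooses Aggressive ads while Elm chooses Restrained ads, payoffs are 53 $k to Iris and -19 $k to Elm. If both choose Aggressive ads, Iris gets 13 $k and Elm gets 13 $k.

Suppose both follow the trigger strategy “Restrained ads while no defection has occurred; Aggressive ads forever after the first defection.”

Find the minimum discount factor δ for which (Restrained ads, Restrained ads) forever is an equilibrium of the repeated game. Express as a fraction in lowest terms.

2/5

Cooperation forever yields 37 each period: 37/(1−δ).
Deviating yields 53 once, then 13 forever: 53 + 13δ/(1−δ).
No profitable deviation requires 37/(1−δ) ≥ 53 + 13δ/(1−δ).
Multiplying by (1−δ): 37 ≥ 53(1−δ) + 13δ = 53 − 40δ.
So 40δ ≥ 16, i.e. δ ≥ 16/40 = 2/5.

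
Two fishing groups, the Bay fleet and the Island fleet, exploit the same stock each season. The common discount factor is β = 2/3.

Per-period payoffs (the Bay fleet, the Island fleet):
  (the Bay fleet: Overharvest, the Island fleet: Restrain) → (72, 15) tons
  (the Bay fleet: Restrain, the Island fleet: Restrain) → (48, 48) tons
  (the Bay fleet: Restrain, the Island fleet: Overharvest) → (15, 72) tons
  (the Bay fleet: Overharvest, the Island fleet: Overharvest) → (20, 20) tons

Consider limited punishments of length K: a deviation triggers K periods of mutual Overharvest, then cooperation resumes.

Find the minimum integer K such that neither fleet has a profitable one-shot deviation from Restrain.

IC: β(1−β^K)/(1−β) ≥ (72−48)/(48−20) = 6/7.
With β = 2/3: need 1 − β^K ≥ 6/7·(1−2/3)/(2/3), i.e. β^K ≤ 0.5714.
Since (2/3)^1 = 0.6667 and (2/3)^2 = 0.4444, the smallest such K is 2.

2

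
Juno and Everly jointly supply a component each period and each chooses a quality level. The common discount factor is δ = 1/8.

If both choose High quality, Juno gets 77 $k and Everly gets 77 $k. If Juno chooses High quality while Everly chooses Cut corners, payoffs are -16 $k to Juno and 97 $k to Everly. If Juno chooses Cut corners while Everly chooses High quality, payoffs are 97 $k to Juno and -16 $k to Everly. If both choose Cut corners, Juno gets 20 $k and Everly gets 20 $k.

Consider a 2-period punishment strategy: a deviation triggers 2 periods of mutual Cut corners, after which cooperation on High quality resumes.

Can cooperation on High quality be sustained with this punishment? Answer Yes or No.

No

Comparing payoff streams over the 3 periods until play realigns: cooperate → 77(1+δ+…+δ^2); deviate → 97 + 20(δ+…+δ^2).
Cooperation is sustained iff (77−20)(δ+…+δ^2) ≥ 97−77.
δ+…+δ^2 = 1/8·(1−(1/8)^2)/(1−1/8) = 0.1406, and (97−77)/(77−20) = 0.3509.
0.1406 < 0.3509, so cooperation is not sustainable.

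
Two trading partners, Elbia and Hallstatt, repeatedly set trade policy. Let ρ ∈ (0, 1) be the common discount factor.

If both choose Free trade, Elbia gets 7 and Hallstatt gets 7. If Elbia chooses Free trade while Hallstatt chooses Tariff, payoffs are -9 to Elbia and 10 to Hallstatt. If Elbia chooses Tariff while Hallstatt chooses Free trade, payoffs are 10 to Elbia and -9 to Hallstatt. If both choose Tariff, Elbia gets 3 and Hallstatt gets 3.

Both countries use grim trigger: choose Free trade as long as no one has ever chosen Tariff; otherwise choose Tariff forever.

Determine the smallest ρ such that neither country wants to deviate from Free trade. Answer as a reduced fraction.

3/7

7/(1−ρ) ≥ 10 + 3ρ/(1−ρ)
7 ≥ 10 − 7ρ
ρ ≥ 3/7.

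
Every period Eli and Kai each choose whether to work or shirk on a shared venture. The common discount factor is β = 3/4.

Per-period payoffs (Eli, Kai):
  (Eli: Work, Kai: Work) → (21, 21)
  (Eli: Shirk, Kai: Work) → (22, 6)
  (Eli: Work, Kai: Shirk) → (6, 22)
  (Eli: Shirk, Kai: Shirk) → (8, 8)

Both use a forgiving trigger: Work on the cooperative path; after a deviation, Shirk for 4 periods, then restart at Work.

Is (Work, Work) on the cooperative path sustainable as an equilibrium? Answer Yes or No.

A one-shot deviation gives 22 now, then 8 for 4 periods, then back to 21.
Gain from deviating: (22−21) today; loss: (21−8) in each of the next 4 periods.
No-deviation condition: (21−8)(β+…+β^4) ≥ 22−21, i.e. β+…+β^4 ≥ 1/13.
At β = 3/4: β+…+β^4 = 2.0508 ≥ 0.0769.
So cooperation is sustainable.

Yes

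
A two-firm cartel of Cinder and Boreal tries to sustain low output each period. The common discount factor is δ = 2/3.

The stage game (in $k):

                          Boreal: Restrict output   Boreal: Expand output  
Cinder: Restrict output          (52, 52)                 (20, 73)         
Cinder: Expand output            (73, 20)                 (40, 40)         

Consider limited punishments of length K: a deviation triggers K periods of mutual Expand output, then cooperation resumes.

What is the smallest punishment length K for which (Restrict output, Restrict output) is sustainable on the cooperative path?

IC: δ(1−δ^K)/(1−δ) ≥ (73−52)/(52−40) = 7/4.
With δ = 2/3: need 1 − δ^K ≥ 7/4·(1−2/3)/(2/3), i.e. δ^K ≤ 0.1250.
Since (2/3)^5 = 0.1317 and (2/3)^6 = 0.0878, the smallest such K is 6.

6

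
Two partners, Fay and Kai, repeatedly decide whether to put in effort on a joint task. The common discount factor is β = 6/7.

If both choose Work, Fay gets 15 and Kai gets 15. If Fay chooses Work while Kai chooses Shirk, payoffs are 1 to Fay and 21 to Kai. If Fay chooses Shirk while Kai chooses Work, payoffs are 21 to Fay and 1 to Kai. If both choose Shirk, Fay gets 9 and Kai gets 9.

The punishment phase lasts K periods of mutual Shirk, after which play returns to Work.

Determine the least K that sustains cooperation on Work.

2

Need Σ_{k=1}^{K} β^k ≥ (21−15)/(15−9) = 1.0000 at β = 6/7.
At K = 1 the sum is 0.8571 < 1.0000; at K = 2 it is 1.5918 ≥ 1.0000.
So the minimum punishment length is K = 2.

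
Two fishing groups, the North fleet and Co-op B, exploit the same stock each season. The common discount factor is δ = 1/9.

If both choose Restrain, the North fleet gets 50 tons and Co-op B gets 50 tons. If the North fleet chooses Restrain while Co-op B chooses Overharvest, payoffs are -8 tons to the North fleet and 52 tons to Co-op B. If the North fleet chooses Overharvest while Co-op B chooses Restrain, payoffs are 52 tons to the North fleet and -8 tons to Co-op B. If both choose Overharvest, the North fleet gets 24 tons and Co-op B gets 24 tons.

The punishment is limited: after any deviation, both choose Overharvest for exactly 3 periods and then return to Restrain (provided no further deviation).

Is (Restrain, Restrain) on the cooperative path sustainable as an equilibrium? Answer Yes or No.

Comparing payoff streams over the 4 periods until play realigns: cooperate → 50(1+δ+…+δ^3); deviate → 52 + 24(δ+…+δ^3).
Cooperation is sustained iff (50−24)(δ+…+δ^3) ≥ 52−50.
δ+…+δ^3 = 1/9·(1−(1/9)^3)/(1−1/9) = 0.1248, and (52−50)/(50−24) = 0.0769.
0.1248 ≥ 0.0769, so cooperation is sustainable.

Yes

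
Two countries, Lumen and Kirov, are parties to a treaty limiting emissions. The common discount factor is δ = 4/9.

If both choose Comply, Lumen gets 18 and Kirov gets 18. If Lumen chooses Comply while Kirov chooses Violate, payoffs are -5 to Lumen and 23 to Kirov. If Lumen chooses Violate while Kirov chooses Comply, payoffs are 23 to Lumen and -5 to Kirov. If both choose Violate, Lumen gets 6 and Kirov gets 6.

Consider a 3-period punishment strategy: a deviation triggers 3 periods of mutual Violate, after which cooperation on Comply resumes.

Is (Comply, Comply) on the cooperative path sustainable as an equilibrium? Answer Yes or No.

Yes

A one-shot deviation gives 23 now, then 6 for 3 periods, then back to 18.
Gain from deviating: (23−18) today; loss: (18−6) in each of the next 3 periods.
No-deviation condition: (18−6)(δ+…+δ^3) ≥ 23−18, i.e. δ+…+δ^3 ≥ 5/12.
At δ = 4/9: δ+…+δ^3 = 0.7298 ≥ 0.4167.
So cooperation is sustainable.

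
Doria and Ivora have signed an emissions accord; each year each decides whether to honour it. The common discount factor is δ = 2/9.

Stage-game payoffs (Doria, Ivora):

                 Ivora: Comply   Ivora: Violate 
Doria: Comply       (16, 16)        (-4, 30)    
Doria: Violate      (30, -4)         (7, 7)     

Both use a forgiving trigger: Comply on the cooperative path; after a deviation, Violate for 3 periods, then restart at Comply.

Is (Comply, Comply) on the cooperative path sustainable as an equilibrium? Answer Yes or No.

No

IC: δ+…+δ^3 ≥ (30−16)/(16−7) = 14/9.
At δ = 2/9: partial sum = 0.2826 < 1.5556. Cooperation not sustainable.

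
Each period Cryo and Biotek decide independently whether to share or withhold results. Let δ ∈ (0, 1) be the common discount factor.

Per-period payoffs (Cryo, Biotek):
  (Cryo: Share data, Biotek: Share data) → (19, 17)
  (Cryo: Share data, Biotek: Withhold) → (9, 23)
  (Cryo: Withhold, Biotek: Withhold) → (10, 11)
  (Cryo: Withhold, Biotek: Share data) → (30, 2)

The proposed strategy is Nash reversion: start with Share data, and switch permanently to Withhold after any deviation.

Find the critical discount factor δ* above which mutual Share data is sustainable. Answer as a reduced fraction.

11/20

Cryo: cooperation gives 19 each period; deviation gives 30 once then 10 forever.
  19/(1−δ) ≥ 30 + 10δ/(1−δ) ⇒ δ ≥ 11/20.
Biotek: cooperation gives 17 each period; deviation gives 23 once then 11 forever.
  δ ≥ 6/12 = 1/2.
Both must hold, so the binding constraint is Cryo's: δ ≥ 11/20.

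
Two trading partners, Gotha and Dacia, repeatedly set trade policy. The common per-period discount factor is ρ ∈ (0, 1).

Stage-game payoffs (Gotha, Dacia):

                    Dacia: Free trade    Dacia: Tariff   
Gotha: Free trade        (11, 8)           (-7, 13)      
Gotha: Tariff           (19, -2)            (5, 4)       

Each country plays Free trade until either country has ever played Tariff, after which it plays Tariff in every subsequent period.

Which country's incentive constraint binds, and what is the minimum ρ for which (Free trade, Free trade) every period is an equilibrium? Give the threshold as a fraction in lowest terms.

Gotha: cooperation gives 11 each period; deviation gives 19 once then 5 forever.
  11/(1−ρ) ≥ 19 + 5ρ/(1−ρ) ⇒ ρ ≥ 8/14 = 4/7.
Dacia: cooperation gives 8 each period; deviation gives 13 once then 4 forever.
  ρ ≥ 5/9.
Both must hold, so the binding constraint is Gotha's: ρ ≥ 4/7.

Gotha; ρ ≥ 4/7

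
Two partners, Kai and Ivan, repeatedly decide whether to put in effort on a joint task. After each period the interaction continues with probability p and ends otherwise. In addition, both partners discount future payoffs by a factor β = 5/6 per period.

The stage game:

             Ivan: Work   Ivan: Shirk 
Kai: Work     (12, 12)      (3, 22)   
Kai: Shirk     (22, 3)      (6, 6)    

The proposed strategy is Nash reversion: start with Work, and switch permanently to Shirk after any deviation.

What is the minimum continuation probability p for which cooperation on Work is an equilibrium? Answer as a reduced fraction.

3/4

Expected continuation weight on next period's payoff is β·p = 5/6·p, which plays the role of the discount factor.
Cooperation requires 5/6·p ≥ (22−12)/(22−6) = 5/8, hence p ≥ 3/4.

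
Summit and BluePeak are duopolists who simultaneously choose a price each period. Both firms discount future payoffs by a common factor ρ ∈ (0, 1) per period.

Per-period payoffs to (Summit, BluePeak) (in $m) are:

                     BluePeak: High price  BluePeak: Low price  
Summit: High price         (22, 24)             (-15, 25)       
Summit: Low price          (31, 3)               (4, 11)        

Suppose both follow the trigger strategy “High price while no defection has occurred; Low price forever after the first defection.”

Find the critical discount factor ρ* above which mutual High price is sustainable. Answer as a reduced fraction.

Summit's threshold: (31−22)/(31−4) = 1/3.
BluePeak's threshold: (25−24)/(25−11) = 1/14.
1/3 > 1/14, so Summit binds and ρ* = 1/3.

1/3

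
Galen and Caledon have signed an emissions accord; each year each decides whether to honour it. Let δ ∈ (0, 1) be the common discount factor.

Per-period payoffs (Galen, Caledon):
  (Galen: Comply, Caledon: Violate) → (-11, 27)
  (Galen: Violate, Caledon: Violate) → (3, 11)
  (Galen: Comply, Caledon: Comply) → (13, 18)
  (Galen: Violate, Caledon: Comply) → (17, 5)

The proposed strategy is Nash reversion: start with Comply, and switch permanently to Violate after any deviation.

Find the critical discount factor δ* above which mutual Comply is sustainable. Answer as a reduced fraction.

9/16

For Galen: deviation gain 17−13 = 4, per-period punishment loss 13−3 = 10. IC gives δ ≥ 4/14 = 2/7.
For Caledon: gain 9, loss 7 per period, so δ ≥ 9/16.
The tighter constraint is Caledon's, so cooperation needs δ ≥ 9/16.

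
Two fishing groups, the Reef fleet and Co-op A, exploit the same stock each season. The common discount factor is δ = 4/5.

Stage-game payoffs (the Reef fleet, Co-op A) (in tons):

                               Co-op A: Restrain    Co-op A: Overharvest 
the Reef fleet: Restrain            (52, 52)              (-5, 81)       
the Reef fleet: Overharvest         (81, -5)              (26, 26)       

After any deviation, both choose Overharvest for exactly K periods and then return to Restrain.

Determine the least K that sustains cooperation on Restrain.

No profitable deviation requires (52−26)(δ+…+δ^K) ≥ 81−52, i.e. δ+…+δ^K ≥ 29/26 ≈ 1.1154.
With δ = 4/5, the partial sums are K=1: 0.8000, K=2: 1.4400.
K = 2 is the first length at which the sum reaches 1.1154.

2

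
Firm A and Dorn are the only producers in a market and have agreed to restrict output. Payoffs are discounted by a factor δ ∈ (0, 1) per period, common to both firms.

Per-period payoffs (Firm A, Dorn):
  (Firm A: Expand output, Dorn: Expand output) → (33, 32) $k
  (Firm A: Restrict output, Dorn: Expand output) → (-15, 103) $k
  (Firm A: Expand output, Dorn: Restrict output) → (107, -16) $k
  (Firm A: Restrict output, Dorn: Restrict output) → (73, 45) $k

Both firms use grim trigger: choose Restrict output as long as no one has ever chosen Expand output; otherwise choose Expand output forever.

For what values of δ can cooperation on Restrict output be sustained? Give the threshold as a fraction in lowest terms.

58/71

Firm A's threshold: (107−73)/(107−33) = 17/37.
Dorn's threshold: (103−45)/(103−32) = 58/71.
17/37 < 58/71, so Dorn binds and δ* = 58/71.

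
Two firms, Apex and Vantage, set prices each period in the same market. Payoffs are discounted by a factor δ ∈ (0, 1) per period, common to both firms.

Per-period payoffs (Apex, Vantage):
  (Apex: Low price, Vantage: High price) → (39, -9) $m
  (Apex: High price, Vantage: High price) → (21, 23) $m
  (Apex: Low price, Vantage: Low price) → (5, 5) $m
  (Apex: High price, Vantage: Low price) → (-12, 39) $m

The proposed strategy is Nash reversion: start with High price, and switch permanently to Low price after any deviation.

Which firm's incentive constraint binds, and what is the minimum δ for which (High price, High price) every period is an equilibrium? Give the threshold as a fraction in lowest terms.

Apex; δ ≥ 9/17

For Apex: deviation gain 39−21 = 18, per-period punishment loss 21−5 = 16. IC gives δ ≥ 18/34 = 9/17.
For Vantage: gain 16, loss 18 per period, so δ ≥ 16/34 = 8/17.
The tighter constraint is Apex's, so cooperation needs δ ≥ 9/17.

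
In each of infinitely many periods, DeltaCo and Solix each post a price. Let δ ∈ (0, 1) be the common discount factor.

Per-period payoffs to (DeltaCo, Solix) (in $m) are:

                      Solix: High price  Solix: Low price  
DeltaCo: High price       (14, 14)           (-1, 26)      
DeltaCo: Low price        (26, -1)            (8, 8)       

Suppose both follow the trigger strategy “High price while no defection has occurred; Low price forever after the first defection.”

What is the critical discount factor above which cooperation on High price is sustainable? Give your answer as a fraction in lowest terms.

14/(1−δ) ≥ 26 + 8δ/(1−δ)
14 ≥ 26 − 18δ
δ ≥ 12/18 = 2/3.

2/3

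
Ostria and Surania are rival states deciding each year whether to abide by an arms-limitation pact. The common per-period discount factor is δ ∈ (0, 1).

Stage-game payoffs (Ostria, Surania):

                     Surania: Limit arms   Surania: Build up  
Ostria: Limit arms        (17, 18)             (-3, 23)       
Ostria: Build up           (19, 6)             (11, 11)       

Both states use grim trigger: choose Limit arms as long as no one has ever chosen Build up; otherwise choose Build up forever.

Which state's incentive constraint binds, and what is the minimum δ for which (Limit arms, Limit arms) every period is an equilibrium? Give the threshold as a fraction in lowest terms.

Ostria's threshold: (19−17)/(19−11) = 1/4.
Surania's threshold: (23−18)/(23−11) = 5/12.
1/4 < 5/12, so Surania binds and δ* = 5/12.

Surania; δ ≥ 5/12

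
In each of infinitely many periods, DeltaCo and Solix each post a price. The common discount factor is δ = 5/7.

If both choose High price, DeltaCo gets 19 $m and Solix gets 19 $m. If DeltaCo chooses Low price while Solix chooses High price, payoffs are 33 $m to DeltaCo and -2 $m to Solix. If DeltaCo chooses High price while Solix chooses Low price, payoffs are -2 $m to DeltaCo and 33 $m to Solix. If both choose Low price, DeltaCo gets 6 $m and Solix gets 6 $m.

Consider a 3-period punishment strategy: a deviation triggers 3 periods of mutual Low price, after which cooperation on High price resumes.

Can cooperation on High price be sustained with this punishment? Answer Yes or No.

Yes

A one-shot deviation gives 33 now, then 6 for 3 periods, then back to 19.
Gain from deviating: (33−19) today; loss: (19−6) in each of the next 3 periods.
No-deviation condition: (19−6)(δ+…+δ^3) ≥ 33−19, i.e. δ+…+δ^3 ≥ 14/13.
At δ = 5/7: δ+…+δ^3 = 1.5889 ≥ 1.0769.
So cooperation is sustainable.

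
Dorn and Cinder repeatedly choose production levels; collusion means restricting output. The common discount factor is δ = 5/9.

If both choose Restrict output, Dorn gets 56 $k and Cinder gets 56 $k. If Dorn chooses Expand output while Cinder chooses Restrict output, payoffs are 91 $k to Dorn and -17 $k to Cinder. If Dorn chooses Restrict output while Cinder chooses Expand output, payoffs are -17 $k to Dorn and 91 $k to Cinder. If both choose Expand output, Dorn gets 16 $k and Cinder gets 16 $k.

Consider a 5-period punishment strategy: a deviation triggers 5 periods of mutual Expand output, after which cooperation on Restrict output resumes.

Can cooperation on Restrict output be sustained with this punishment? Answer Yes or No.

Comparing payoff streams over the 6 periods until play realigns: cooperate → 56(1+δ+…+δ^5); deviate → 91 + 16(δ+…+δ^5).
Cooperation is sustained iff (56−16)(δ+…+δ^5) ≥ 91−56.
δ+…+δ^5 = 5/9·(1−(5/9)^5)/(1−5/9) = 1.1838, and (91−56)/(56−16) = 0.8750.
1.1838 ≥ 0.8750, so cooperation is sustainable.

Yes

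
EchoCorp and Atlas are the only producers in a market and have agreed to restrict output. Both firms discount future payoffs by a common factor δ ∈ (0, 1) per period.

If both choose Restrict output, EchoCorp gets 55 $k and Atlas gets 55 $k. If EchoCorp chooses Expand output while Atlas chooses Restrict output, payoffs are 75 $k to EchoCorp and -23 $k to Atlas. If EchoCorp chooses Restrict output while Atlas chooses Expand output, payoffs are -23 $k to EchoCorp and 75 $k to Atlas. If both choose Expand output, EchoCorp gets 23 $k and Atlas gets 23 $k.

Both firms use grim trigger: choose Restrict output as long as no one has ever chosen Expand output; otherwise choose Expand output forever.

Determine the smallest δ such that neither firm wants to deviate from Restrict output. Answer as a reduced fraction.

5/13

55/(1−δ) ≥ 75 + 23δ/(1−δ)
55 ≥ 75 − 52δ
δ ≥ 20/52 = 5/13.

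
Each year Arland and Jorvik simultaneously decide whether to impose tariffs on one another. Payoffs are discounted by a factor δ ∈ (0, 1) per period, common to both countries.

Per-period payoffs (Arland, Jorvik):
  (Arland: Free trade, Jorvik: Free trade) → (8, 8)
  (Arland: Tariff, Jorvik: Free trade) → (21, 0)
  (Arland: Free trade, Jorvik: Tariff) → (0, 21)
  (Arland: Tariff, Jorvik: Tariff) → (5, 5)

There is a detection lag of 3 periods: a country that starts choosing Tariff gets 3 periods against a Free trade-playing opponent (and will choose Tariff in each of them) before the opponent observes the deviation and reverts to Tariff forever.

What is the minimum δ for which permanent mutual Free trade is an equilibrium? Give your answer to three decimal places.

The best deviation is to choose Tariff for all 3 undetected periods, earning 21 each, then 5 forever once detected.
Deviation value: 21(1−δ^3)/(1−δ) + 5δ^3/(1−δ); cooperation value: 8/(1−δ).
IC: 8 ≥ 21(1−δ^3) + 5δ^3 = 21 − 16δ^3.
So δ^3 ≥ 13/16, giving δ ≥ (13/16)^(1/3) ≈ 0.933.

0.933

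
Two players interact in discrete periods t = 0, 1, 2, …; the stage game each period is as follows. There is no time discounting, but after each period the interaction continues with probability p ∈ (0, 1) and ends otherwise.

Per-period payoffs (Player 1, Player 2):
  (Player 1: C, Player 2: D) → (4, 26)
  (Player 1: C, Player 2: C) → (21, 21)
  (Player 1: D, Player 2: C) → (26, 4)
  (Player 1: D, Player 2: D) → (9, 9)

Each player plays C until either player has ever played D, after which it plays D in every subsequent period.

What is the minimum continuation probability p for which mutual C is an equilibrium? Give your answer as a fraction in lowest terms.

With no time discounting, the continuation probability p plays the role of the discount factor.
Grim-trigger IC: 21/(1−p) ≥ 26 + 9p/(1−p) ⇒ p ≥ (26−21)/(26−9) = 5/17.

5/17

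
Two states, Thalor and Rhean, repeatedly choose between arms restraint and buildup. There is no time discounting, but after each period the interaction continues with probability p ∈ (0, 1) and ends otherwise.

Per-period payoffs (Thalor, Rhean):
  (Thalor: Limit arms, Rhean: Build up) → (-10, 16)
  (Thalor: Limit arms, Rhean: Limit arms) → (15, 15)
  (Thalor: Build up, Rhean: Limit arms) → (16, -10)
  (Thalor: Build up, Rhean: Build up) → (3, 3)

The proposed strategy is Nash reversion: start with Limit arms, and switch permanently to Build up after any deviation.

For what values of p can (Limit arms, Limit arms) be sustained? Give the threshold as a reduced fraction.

With no time discounting, the continuation probability p plays the role of the discount factor.
Grim-trigger IC: 15/(1−p) ≥ 16 + 3p/(1−p) ⇒ p ≥ (16−15)/(16−3) = 1/13.

1/13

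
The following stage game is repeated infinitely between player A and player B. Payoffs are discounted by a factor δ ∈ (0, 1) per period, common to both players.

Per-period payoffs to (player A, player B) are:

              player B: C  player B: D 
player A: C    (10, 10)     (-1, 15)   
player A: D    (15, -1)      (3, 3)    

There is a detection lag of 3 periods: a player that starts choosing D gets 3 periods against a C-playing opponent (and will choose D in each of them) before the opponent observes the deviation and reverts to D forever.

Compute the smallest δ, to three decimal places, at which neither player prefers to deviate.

The best deviation is to choose D for all 3 undetected periods, earning 15 each, then 3 forever once detected.
Deviation value: 15(1−δ^3)/(1−δ) + 3δ^3/(1−δ); cooperation value: 10/(1−δ).
IC: 10 ≥ 15(1−δ^3) + 3δ^3 = 15 − 12δ^3.
So δ^3 ≥ 5/12, giving δ ≥ (5/12)^(1/3) ≈ 0.747.

0.747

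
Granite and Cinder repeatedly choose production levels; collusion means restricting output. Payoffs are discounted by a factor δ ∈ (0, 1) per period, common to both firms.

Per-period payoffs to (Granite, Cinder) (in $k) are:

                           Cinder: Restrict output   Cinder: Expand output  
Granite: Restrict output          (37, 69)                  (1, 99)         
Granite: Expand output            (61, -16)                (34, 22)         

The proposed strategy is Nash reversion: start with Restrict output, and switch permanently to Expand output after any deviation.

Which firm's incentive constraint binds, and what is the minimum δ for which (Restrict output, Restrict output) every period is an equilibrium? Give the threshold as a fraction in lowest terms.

Granite; δ ≥ 8/9

Granite: cooperation gives 37 each period; deviation gives 61 once then 34 forever.
  37/(1−δ) ≥ 61 + 34δ/(1−δ) ⇒ δ ≥ 24/27 = 8/9.
Cinder: cooperation gives 69 each period; deviation gives 99 once then 22 forever.
  δ ≥ 30/77.
Both must hold, so the binding constraint is Granite's: δ ≥ 8/9.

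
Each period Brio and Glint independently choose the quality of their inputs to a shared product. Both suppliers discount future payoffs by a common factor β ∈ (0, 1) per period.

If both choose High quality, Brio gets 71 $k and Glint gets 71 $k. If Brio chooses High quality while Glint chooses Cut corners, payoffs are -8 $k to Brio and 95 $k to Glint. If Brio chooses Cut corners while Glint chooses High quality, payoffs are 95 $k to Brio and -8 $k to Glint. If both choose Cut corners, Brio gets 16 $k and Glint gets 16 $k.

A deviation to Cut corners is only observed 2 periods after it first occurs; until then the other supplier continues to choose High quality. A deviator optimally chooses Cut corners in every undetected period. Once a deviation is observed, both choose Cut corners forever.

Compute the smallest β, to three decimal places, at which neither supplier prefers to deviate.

Deviating for the 2 undetected periods gains 95−71 = 24 per period over cooperation, then loses 71−16 = 55 per period forever once punishment starts.
Gain: 24(1 + β + … + β^1); loss: 55·β^2/(1−β).
No profitable deviation ⇔ 24(1−β^2) ≤ 55·β^2, i.e. β^2 ≥ 24/(24+55) = 24/79.
Hence β ≥ (24/79)^(1/2) ≈ 0.551.

0.551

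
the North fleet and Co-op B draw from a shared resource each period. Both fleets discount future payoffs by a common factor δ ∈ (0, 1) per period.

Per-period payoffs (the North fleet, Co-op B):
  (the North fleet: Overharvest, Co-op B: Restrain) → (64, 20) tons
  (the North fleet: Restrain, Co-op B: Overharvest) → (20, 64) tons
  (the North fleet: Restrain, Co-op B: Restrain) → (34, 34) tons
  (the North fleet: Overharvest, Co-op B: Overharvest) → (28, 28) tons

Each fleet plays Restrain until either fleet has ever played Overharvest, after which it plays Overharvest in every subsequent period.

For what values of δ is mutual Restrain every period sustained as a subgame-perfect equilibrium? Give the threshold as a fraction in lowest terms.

5/6

Cooperation forever yields 34 each period: 34/(1−δ).
Deviating yields 64 once, then 28 forever: 64 + 28δ/(1−δ).
No profitable deviation requires 34/(1−δ) ≥ 64 + 28δ/(1−δ).
Multiplying by (1−δ): 34 ≥ 64(1−δ) + 28δ = 64 − 36δ.
So 36δ ≥ 30, i.e. δ ≥ 30/36 = 5/6.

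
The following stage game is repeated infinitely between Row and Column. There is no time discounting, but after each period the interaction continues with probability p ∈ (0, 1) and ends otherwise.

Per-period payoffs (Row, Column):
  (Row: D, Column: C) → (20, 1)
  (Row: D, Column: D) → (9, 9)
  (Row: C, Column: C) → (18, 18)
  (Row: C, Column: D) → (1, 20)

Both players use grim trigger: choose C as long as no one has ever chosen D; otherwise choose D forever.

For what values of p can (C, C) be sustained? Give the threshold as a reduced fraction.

With no time discounting, the continuation probability p plays the role of the discount factor.
Grim-trigger IC: 18/(1−p) ≥ 20 + 9p/(1−p) ⇒ p ≥ (20−18)/(20−9) = 2/11.

2/11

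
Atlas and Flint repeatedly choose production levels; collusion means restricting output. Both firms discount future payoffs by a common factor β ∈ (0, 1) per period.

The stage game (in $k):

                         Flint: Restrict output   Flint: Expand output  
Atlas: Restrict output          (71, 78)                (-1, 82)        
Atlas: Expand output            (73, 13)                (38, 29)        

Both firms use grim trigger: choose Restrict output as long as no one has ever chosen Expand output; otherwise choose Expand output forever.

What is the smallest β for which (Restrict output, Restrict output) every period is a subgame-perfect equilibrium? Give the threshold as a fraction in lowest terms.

4/53

Atlas: cooperation gives 71 each period; deviation gives 73 once then 38 forever.
  71/(1−β) ≥ 73 + 38β/(1−β) ⇒ β ≥ 2/35.
Flint: cooperation gives 78 each period; deviation gives 82 once then 29 forever.
  β ≥ 4/53.
Both must hold, so the binding constraint is Flint's: β ≥ 4/53.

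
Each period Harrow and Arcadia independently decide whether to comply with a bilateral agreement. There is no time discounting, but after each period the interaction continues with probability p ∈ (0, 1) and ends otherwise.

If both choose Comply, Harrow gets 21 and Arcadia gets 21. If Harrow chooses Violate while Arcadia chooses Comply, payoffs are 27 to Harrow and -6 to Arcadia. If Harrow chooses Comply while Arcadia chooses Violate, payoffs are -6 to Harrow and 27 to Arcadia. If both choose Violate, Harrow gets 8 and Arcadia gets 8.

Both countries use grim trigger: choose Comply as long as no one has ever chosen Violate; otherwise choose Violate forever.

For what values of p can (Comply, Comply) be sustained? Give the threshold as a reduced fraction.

6/19

Expected cooperation value is 21 + p·21 + p²·21 + … = 21/(1−p); deviation gives 27 + p·8/(1−p).
21 ≥ 27(1−p) + 8p ⇒ 19p ≥ 6 ⇒ p ≥ 6/19.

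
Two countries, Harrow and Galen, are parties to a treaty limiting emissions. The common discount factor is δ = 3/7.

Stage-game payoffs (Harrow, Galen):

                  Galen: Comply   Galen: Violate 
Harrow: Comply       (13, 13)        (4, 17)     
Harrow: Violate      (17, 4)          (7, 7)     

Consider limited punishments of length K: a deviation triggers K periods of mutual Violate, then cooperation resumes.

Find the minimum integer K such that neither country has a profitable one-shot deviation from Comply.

IC: δ(1−δ^K)/(1−δ) ≥ (17−13)/(13−7) = 2/3.
With δ = 3/7: need 1 − δ^K ≥ 2/3·(1−3/7)/(3/7), i.e. δ^K ≤ 0.1111.
Since (3/7)^2 = 0.1837 and (3/7)^3 = 0.0787, the smallest such K is 3.

3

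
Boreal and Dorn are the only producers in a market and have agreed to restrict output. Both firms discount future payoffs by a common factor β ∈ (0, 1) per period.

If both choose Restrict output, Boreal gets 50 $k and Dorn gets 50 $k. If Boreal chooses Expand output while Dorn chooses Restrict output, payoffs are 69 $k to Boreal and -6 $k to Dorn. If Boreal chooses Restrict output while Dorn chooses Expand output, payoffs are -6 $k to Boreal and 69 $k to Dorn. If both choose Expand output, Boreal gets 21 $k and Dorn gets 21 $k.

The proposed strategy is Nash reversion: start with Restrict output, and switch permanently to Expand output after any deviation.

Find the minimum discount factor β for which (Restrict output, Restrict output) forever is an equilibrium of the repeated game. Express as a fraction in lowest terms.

19/48

One-period gain from deviating is 69 − 50 = 19. The loss is 50 − 21 = 29 in every subsequent period, with present value 29·β/(1−β).
Deviation is unprofitable when 29·β/(1−β) ≥ 19, i.e. β/(1−β) ≥ 19/29.
Equivalently β ≥ 19/(19+29) = 19/48.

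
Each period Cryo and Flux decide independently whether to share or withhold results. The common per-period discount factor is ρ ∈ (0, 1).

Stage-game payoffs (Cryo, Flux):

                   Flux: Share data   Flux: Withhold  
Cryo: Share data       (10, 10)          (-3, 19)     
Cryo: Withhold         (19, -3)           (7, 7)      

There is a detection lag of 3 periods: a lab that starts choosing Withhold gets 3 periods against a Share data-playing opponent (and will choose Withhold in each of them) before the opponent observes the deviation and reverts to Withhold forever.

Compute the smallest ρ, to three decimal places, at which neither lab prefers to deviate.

The best deviation is to choose Withhold for all 3 undetected periods, earning 19 each, then 7 forever once detected.
Deviation value: 19(1−ρ^3)/(1−ρ) + 7ρ^3/(1−ρ); cooperation value: 10/(1−ρ).
IC: 10 ≥ 19(1−ρ^3) + 7ρ^3 = 19 − 12ρ^3.
So ρ^3 ≥ 9/12 = 3/4, giving ρ ≥ (3/4)^(1/3) ≈ 0.909.

0.909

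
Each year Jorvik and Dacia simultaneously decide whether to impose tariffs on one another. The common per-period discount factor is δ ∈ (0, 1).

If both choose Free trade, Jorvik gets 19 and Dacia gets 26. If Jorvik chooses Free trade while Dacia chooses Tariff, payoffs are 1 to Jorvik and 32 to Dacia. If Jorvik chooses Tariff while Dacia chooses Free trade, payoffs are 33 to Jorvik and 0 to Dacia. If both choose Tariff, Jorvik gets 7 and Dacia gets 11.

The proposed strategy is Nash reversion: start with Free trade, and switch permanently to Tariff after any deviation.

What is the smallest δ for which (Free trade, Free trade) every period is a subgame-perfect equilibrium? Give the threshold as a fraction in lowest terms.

7/13

Jorvik: cooperation gives 19 each period; deviation gives 33 once then 7 forever.
  19/(1−δ) ≥ 33 + 7δ/(1−δ) ⇒ δ ≥ 14/26 = 7/13.
Dacia: cooperation gives 26 each period; deviation gives 32 once then 11 forever.
  δ ≥ 6/21 = 2/7.
Both must hold, so the binding constraint is Jorvik's: δ ≥ 7/13.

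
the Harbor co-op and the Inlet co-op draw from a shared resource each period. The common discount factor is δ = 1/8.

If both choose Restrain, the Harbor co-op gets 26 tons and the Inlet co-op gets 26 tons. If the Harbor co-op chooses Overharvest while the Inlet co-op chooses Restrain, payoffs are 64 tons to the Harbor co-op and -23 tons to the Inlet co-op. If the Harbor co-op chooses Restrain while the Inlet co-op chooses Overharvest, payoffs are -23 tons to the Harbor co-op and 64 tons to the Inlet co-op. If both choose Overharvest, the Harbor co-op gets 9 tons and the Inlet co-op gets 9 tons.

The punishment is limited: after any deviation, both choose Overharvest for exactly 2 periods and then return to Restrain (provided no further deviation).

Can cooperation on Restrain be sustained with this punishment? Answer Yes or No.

No

Comparing payoff streams over the 3 periods until play realigns: cooperate → 26(1+δ+…+δ^2); deviate → 64 + 9(δ+…+δ^2).
Cooperation is sustained iff (26−9)(δ+…+δ^2) ≥ 64−26.
δ+…+δ^2 = 1/8·(1−(1/8)^2)/(1−1/8) = 0.1406, and (64−26)/(26−9) = 2.2353.
0.1406 < 2.2353, so cooperation is not sustainable.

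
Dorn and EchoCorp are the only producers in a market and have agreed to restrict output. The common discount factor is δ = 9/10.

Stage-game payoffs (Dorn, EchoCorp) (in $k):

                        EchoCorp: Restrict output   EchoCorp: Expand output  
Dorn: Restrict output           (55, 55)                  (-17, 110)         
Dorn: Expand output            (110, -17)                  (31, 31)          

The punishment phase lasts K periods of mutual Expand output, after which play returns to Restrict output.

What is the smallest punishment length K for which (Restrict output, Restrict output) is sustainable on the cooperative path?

3

Need Σ_{k=1}^{K} δ^k ≥ (110−55)/(55−31) = 2.2917 at δ = 9/10.
At K = 2 the sum is 1.7100 < 2.2917; at K = 3 it is 2.4390 ≥ 2.2917.
So the minimum punishment length is K = 3.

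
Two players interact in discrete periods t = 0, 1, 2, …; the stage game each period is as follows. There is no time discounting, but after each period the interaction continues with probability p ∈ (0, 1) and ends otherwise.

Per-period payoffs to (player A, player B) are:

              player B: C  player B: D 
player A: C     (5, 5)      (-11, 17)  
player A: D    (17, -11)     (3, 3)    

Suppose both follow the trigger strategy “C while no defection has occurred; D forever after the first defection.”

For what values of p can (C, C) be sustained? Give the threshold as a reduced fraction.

6/7

Expected cooperation value is 5 + p·5 + p²·5 + … = 5/(1−p); deviation gives 17 + p·3/(1−p).
5 ≥ 17(1−p) + 3p ⇒ 14p ≥ 12 ⇒ p ≥ 12/14 = 6/7.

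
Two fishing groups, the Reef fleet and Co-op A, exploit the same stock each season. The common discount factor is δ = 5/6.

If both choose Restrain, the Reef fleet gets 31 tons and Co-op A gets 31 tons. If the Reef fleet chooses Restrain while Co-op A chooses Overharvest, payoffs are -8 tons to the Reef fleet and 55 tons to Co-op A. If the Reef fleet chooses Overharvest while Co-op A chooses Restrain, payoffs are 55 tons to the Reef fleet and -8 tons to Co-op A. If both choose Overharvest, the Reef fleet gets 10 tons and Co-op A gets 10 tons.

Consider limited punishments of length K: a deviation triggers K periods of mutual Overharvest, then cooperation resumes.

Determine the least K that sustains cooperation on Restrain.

2

Need Σ_{k=1}^{K} δ^k ≥ (55−31)/(31−10) = 1.1429 at δ = 5/6.
At K = 1 the sum is 0.8333 < 1.1429; at K = 2 it is 1.5278 ≥ 1.1429.
So the minimum punishment length is K = 2.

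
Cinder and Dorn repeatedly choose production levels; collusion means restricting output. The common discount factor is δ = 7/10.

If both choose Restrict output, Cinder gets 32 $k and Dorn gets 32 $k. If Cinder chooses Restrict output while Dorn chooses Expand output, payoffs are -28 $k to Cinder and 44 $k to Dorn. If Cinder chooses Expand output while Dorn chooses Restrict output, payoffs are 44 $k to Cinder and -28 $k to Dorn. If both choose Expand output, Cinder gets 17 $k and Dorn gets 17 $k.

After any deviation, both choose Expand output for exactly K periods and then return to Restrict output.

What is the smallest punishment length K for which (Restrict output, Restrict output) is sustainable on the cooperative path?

2

IC: δ(1−δ^K)/(1−δ) ≥ (44−32)/(32−17) = 4/5.
With δ = 7/10: need 1 − δ^K ≥ 4/5·(1−7/10)/(7/10), i.e. δ^K ≤ 0.6571.
Since (7/10)^1 = 0.7000 and (7/10)^2 = 0.4900, the smallest such K is 2.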